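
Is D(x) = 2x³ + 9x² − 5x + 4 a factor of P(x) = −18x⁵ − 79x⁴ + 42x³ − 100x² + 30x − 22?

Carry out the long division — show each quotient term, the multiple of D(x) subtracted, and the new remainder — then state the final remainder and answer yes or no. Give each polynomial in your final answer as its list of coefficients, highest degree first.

R = [-5, -4, 2], so D(x) is not a factor of P(x). no

Step 1: lead(−18x⁵ − 79x⁴ + 42x³ − 100x² + 30x − 22) ÷ lead(D) = −18x⁵ ÷ 2x³ = −9x². Subtract (−9x²)·D = −18x⁵ − 81x⁴ + 45x³ − 36x². Remainder: 2x⁴ − 3x³ − 64x² + 30x − 22.
Step 2: lead(2x⁴ − 3x³ − 64x² + 30x − 22) ÷ lead(D) = 2x⁴ ÷ 2x³ = x. Subtract (x)·D = 2x⁴ + 9x³ − 5x² + 4x. Remainder: −12x³ − 59x² + 26x − 22.
Step 3: lead(−12x³ − 59x² + 26x − 22) ÷ lead(D) = −12x³ ÷ 2x³ = −6. Subtract (−6)·D = −12x³ − 54x² + 30x − 24. Remainder: −5x² − 4x + 2.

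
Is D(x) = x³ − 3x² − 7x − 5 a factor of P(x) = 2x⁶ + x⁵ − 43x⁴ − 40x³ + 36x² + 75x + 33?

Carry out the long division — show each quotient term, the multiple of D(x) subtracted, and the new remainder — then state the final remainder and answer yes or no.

Step 1: lead(2x⁶ + x⁵ − 43x⁴ − 40x³ + 36x² + 75x + 33) ÷ lead(D) = 2x⁶ ÷ x³ = 2x³. Subtract (2x³)·D = 2x⁶ − 6x⁵ − 14x⁴ − 10x³. Remainder: 7x⁵ − 29x⁴ − 30x³ + 36x² + 75x + 33.
Step 2: lead(7x⁵ − 29x⁴ − 30x³ + 36x² + 75x + 33) ÷ lead(D) = 7x⁵ ÷ x³ = 7x². Subtract (7x²)·D = 7x⁵ − 21x⁴ − 49x³ − 35x². Remainder: −8x⁴ + 19x³ + 71x² + 75x + 33.
Step 3: lead(−8x⁴ + 19x³ + 71x² + 75x + 33) ÷ lead(D) = −8x⁴ ÷ x³ = −8x. Subtract (−8x)·D = −8x⁴ + 24x³ + 56x² + 40x. Remainder: −5x³ + 15x² + 35x + 33.
Step 4: lead(−5x³ + 15x² + 35x + 33) ÷ lead(D) = −5x³ ÷ x³ = −5. Subtract (−5)·D = −5x³ + 15x² + 35x + 25. Remainder: 8.

R(x) = 8, so D(x) is not a factor of P(x). no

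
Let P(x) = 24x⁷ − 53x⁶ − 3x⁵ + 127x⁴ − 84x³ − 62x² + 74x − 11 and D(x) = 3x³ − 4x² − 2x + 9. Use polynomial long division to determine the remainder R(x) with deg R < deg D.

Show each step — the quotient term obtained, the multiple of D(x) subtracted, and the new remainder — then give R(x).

R(x) = −7x² + 9x − 2

Step 1: lead(24x⁷ − 53x⁶ − 3x⁵ + 127x⁴ − 84x³ − 62x² + 74x − 11) ÷ lead(D) = 24x⁷ ÷ 3x³ = 8x⁴. Subtract (8x⁴)·D = 24x⁷ − 32x⁶ − 16x⁵ + 72x⁴. Remainder: −21x⁶ + 13x⁵ + 55x⁴ − 84x³ − 62x² + 74x − 11.
Step 2: lead(−21x⁶ + 13x⁵ + 55x⁴ − 84x³ − 62x² + 74x − 11) ÷ lead(D) = −21x⁶ ÷ 3x³ = −7x³. Subtract (−7x³)·D = −21x⁶ + 28x⁵ + 14x⁴ − 63x³. Remainder: −15x⁵ + 41x⁴ − 21x³ − 62x² + 74x − 11.
Step 3: lead(−15x⁵ + 41x⁴ − 21x³ − 62x² + 74x − 11) ÷ lead(D) = −15x⁵ ÷ 3x³ = −5x². Subtract (−5x²)·D = −15x⁵ + 20x⁴ + 10x³ − 45x². Remainder: 21x⁴ − 31x³ − 17x² + 74x − 11.
Step 4: lead(21x⁴ − 31x³ − 17x² + 74x − 11) ÷ lead(D) = 21x⁴ ÷ 3x³ = 7x. Subtract (7x)·D = 21x⁴ − 28x³ − 14x² + 63x. Remainder: −3x³ − 3x² + 11x − 11.
Step 5: lead(−3x³ − 3x² + 11x − 11) ÷ lead(D) = −3x³ ÷ 3x³ = −1. Subtract (−1)·D = −3x³ + 4x² + 2x − 9. Remainder: −7x² + 9x − 2.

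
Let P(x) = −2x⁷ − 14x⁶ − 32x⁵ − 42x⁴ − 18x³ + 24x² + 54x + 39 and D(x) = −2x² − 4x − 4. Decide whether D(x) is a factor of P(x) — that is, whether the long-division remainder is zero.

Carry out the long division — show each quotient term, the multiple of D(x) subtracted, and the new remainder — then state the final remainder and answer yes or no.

R(x) = 2x + 7, so D(x) is not a factor of P(x). no

Step 1: lead(−2x⁷ − 14x⁶ − 32x⁵ − 42x⁴ − 18x³ + 24x² + 54x + 39) ÷ lead(D) = −2x⁷ ÷ −2x² = x⁵. Subtract (x⁵)·D = −2x⁷ − 4x⁶ − 4x⁵. Remainder: −10x⁶ − 28x⁵ − 42x⁴ − 18x³ + 24x² + 54x + 39.
Step 2: lead(−10x⁶ − 28x⁵ − 42x⁴ − 18x³ + 24x² + 54x + 39) ÷ lead(D) = −10x⁶ ÷ −2x² = 5x⁴. Subtract (5x⁴)·D = −10x⁶ − 20x⁵ − 20x⁴. Remainder: −8x⁵ − 22x⁴ − 18x³ + 24x² + 54x + 39.
Step 3: lead(−8x⁵ − 22x⁴ − 18x³ + 24x² + 54x + 39) ÷ lead(D) = −8x⁵ ÷ −2x² = 4x³. Subtract (4x³)·D = −8x⁵ − 16x⁴ − 16x³. Remainder: −6x⁴ − 2x³ + 24x² + 54x + 39.
Step 4: lead(−6x⁴ − 2x³ + 24x² + 54x + 39) ÷ lead(D) = −6x⁴ ÷ −2x² = 3x². Subtract (3x²)·D = −6x⁴ − 12x³ − 12x². Remainder: 10x³ + 36x² + 54x + 39.
Step 5: lead(10x³ + 36x² + 54x + 39) ÷ lead(D) = 10x³ ÷ −2x² = −5x. Subtract (−5x)·D = 10x³ + 20x² + 20x. Remainder: 16x² + 34x + 39.
Step 6: lead(16x² + 34x + 39) ÷ lead(D) = 16x² ÷ −2x² = −8. Subtract (−8)·D = 16x² + 32x + 32. Remainder: 2x + 7.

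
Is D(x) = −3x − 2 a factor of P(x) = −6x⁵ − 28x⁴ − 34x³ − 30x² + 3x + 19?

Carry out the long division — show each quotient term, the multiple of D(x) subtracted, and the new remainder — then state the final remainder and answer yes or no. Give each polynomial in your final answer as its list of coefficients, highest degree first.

Step 1: lead(−6x⁵ − 28x⁴ − 34x³ − 30x² + 3x + 19) ÷ lead(D) = −6x⁵ ÷ −3x = 2x⁴. Subtract (2x⁴)·D = −6x⁵ − 4x⁴. Remainder: −24x⁴ − 34x³ − 30x² + 3x + 19.
Step 2: lead(−24x⁴ − 34x³ − 30x² + 3x + 19) ÷ lead(D) = −24x⁴ ÷ −3x = 8x³. Subtract (8x³)·D = −24x⁴ − 16x³. Remainder: −18x³ − 30x² + 3x + 19.
Step 3: lead(−18x³ − 30x² + 3x + 19) ÷ lead(D) = −18x³ ÷ −3x = 6x². Subtract (6x²)·D = −18x³ − 12x². Remainder: −18x² + 3x + 19.
Step 4: lead(−18x² + 3x + 19) ÷ lead(D) = −18x² ÷ −3x = 6x. Subtract (6x)·D = −18x² − 12x. Remainder: 15x + 19.
Step 5: lead(15x + 19) ÷ lead(D) = 15x ÷ −3x = −5. Subtract (−5)·D = 15x + 10. Remainder: 9.

R = [9], so D(x) is not a factor of P(x). no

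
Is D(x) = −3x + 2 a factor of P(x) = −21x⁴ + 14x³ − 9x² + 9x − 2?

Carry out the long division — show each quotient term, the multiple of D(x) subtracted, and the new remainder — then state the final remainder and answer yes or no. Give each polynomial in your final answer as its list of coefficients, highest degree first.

Step 1: lead(−21x⁴ + 14x³ − 9x² + 9x − 2) ÷ lead(D) = −21x⁴ ÷ −3x = 7x³. Subtract (7x³)·D = −21x⁴ + 14x³. Remainder: −9x² + 9x − 2.
Step 2: lead(−9x² + 9x − 2) ÷ lead(D) = −9x² ÷ −3x = 3x. Subtract (3x)·D = −9x² + 6x. Remainder: 3x − 2.
Step 3: lead(3x − 2) ÷ lead(D) = 3x ÷ −3x = −1. Subtract (−1)·D = 3x − 2. Remainder: 0.

R = [0], so D(x) is a factor of P(x). yes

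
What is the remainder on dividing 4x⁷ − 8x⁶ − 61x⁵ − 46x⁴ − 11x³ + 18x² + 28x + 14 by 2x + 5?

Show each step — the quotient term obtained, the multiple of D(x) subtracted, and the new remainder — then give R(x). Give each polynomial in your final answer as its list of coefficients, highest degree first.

Step 1: lead(4x⁷ − 8x⁶ − 61x⁵ − 46x⁴ − 11x³ + 18x² + 28x + 14) ÷ lead(D) = 4x⁷ ÷ 2x = 2x⁶. Subtract (2x⁶)·D = 4x⁷ + 10x⁶. Remainder: −18x⁶ − 61x⁵ − 46x⁴ − 11x³ + 18x² + 28x + 14.
Step 2: lead(−18x⁶ − 61x⁵ − 46x⁴ − 11x³ + 18x² + 28x + 14) ÷ lead(D) = −18x⁶ ÷ 2x = −9x⁵. Subtract (−9x⁵)·D = −18x⁶ − 45x⁵. Remainder: −16x⁵ − 46x⁴ − 11x³ + 18x² + 28x + 14.
Step 3: lead(−16x⁵ − 46x⁴ − 11x³ + 18x² + 28x + 14) ÷ lead(D) = −16x⁵ ÷ 2x = −8x⁴. Subtract (−8x⁴)·D = −16x⁵ − 40x⁴. Remainder: −6x⁴ − 11x³ + 18x² + 28x + 14.
Step 4: lead(−6x⁴ − 11x³ + 18x² + 28x + 14) ÷ lead(D) = −6x⁴ ÷ 2x = −3x³. Subtract (−3x³)·D = −6x⁴ − 15x³. Remainder: 4x³ + 18x² + 28x + 14.
Step 5: lead(4x³ + 18x² + 28x + 14) ÷ lead(D) = 4x³ ÷ 2x = 2x². Subtract (2x²)·D = 4x³ + 10x². Remainder: 8x² + 28x + 14.
Step 6: lead(8x² + 28x + 14) ÷ lead(D) = 8x² ÷ 2x = 4x. Subtract (4x)·D = 8x² + 20x. Remainder: 8x + 14.
Step 7: lead(8x + 14) ÷ lead(D) = 8x ÷ 2x = 4. Subtract (4)·D = 8x + 20. Remainder: −6.

R = [-6]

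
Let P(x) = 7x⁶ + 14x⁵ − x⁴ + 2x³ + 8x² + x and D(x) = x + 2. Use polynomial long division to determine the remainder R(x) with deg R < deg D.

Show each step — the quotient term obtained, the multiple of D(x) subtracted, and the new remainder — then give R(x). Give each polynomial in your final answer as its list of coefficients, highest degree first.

Step 1: lead(7x⁶ + 14x⁵ − x⁴ + 2x³ + 8x² + x) ÷ lead(D) = 7x⁶ ÷ x = 7x⁵. Subtract (7x⁵)·D = 7x⁶ + 14x⁵. Remainder: −x⁴ + 2x³ + 8x² + x.
Step 2: lead(−x⁴ + 2x³ + 8x² + x) ÷ lead(D) = −x⁴ ÷ x = −x³. Subtract (−x³)·D = −x⁴ − 2x³. Remainder: 4x³ + 8x² + x.
Step 3: lead(4x³ + 8x² + x) ÷ lead(D) = 4x³ ÷ x = 4x². Subtract (4x²)·D = 4x³ + 8x². Remainder: x.
Step 4: lead(x) ÷ lead(D) = x ÷ x = 1. Subtract (1)·D = x + 2. Remainder: −2.

R = [-2]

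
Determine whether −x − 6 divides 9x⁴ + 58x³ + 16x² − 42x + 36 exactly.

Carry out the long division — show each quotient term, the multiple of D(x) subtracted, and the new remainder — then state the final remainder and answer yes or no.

R(x) = 0, so D(x) is a factor of P(x). yes

Step 1: lead(9x⁴ + 58x³ + 16x² − 42x + 36) ÷ lead(D) = 9x⁴ ÷ −x = −9x³. Subtract (−9x³)·D = 9x⁴ + 54x³. Remainder: 4x³ + 16x² − 42x + 36.
Step 2: lead(4x³ + 16x² − 42x + 36) ÷ lead(D) = 4x³ ÷ −x = −4x². Subtract (−4x²)·D = 4x³ + 24x². Remainder: −8x² − 42x + 36.
Step 3: lead(−8x² − 42x + 36) ÷ lead(D) = −8x² ÷ −x = 8x. Subtract (8x)·D = −8x² − 48x. Remainder: 6x + 36.
Step 4: lead(6x + 36) ÷ lead(D) = 6x ÷ −x = −6. Subtract (−6)·D = 6x + 36. Remainder: 0.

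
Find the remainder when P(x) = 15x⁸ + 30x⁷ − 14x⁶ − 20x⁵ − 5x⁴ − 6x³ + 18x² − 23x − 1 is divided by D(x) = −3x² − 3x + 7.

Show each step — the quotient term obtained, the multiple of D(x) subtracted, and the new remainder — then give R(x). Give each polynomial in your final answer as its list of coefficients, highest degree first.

R = [9, 6]

Step 1: lead(15x⁸ + 30x⁷ − 14x⁶ − 20x⁵ − 5x⁴ − 6x³ + 18x² − 23x − 1) ÷ lead(D) = 15x⁸ ÷ −3x² = −5x⁶. Subtract (−5x⁶)·D = 15x⁸ + 15x⁷ − 35x⁶. Remainder: 15x⁷ + 21x⁶ − 20x⁵ − 5x⁴ − 6x³ + 18x² − 23x − 1.
Step 2: lead(15x⁷ + 21x⁶ − 20x⁵ − 5x⁴ − 6x³ + 18x² − 23x − 1) ÷ lead(D) = 15x⁷ ÷ −3x² = −5x⁵. Subtract (−5x⁵)·D = 15x⁷ + 15x⁶ − 35x⁵. Remainder: 6x⁶ + 15x⁵ − 5x⁴ − 6x³ + 18x² − 23x − 1.
Step 3: lead(6x⁶ + 15x⁵ − 5x⁴ − 6x³ + 18x² − 23x − 1) ÷ lead(D) = 6x⁶ ÷ −3x² = −2x⁴. Subtract (−2x⁴)·D = 6x⁶ + 6x⁵ − 14x⁴. Remainder: 9x⁵ + 9x⁴ − 6x³ + 18x² − 23x − 1.
Step 4: lead(9x⁵ + 9x⁴ − 6x³ + 18x² − 23x − 1) ÷ lead(D) = 9x⁵ ÷ −3x² = −3x³. Subtract (−3x³)·D = 9x⁵ + 9x⁴ − 21x³. Remainder: 15x³ + 18x² − 23x − 1.
Step 5: lead(15x³ + 18x² − 23x − 1) ÷ lead(D) = 15x³ ÷ −3x² = −5x. Subtract (−5x)·D = 15x³ + 15x² − 35x. Remainder: 3x² + 12x − 1.
Step 6: lead(3x² + 12x − 1) ÷ lead(D) = 3x² ÷ −3x² = −1. Subtract (−1)·D = 3x² + 3x − 7. Remainder: 9x + 6.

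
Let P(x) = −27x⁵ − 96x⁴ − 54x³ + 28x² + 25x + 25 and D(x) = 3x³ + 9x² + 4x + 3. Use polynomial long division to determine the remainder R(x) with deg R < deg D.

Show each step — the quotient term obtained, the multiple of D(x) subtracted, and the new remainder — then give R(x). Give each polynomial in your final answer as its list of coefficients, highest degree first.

R = [-6, 4, -2]

Step 1: lead(−27x⁵ − 96x⁴ − 54x³ + 28x² + 25x + 25) ÷ lead(D) = −27x⁵ ÷ 3x³ = −9x². Subtract (−9x²)·D = −27x⁵ − 81x⁴ − 36x³ − 27x². Remainder: −15x⁴ − 18x³ + 55x² + 25x + 25.
Step 2: lead(−15x⁴ − 18x³ + 55x² + 25x + 25) ÷ lead(D) = −15x⁴ ÷ 3x³ = −5x. Subtract (−5x)·D = −15x⁴ − 45x³ − 20x² − 15x. Remainder: 27x³ + 75x² + 40x + 25.
Step 3: lead(27x³ + 75x² + 40x + 25) ÷ lead(D) = 27x³ ÷ 3x³ = 9. Subtract (9)·D = 27x³ + 81x² + 36x + 27. Remainder: −6x² + 4x − 2.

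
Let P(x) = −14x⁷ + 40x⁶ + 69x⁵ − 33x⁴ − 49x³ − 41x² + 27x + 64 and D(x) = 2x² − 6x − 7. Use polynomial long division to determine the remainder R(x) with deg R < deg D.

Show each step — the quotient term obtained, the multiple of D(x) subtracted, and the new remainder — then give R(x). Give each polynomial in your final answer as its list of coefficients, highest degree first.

R = [8]

Step 1: lead(−14x⁷ + 40x⁶ + 69x⁵ − 33x⁴ − 49x³ − 41x² + 27x + 64) ÷ lead(D) = −14x⁷ ÷ 2x² = −7x⁵. Subtract (−7x⁵)·D = −14x⁷ + 42x⁶ + 49x⁵. Remainder: −2x⁶ + 20x⁵ − 33x⁴ − 49x³ − 41x² + 27x + 64.
Step 2: lead(−2x⁶ + 20x⁵ − 33x⁴ − 49x³ − 41x² + 27x + 64) ÷ lead(D) = −2x⁶ ÷ 2x² = −x⁴. Subtract (−x⁴)·D = −2x⁶ + 6x⁵ + 7x⁴. Remainder: 14x⁵ − 40x⁴ − 49x³ − 41x² + 27x + 64.
Step 3: lead(14x⁵ − 40x⁴ − 49x³ − 41x² + 27x + 64) ÷ lead(D) = 14x⁵ ÷ 2x² = 7x³. Subtract (7x³)·D = 14x⁵ − 42x⁴ − 49x³. Remainder: 2x⁴ − 41x² + 27x + 64.
Step 4: lead(2x⁴ − 41x² + 27x + 64) ÷ lead(D) = 2x⁴ ÷ 2x² = x². Subtract (x²)·D = 2x⁴ − 6x³ − 7x². Remainder: 6x³ − 34x² + 27x + 64.
Step 5: lead(6x³ − 34x² + 27x + 64) ÷ lead(D) = 6x³ ÷ 2x² = 3x. Subtract (3x)·D = 6x³ − 18x² − 21x. Remainder: −16x² + 48x + 64.
Step 6: lead(−16x² + 48x + 64) ÷ lead(D) = −16x² ÷ 2x² = −8. Subtract (−8)·D = −16x² + 48x + 56. Remainder: 8.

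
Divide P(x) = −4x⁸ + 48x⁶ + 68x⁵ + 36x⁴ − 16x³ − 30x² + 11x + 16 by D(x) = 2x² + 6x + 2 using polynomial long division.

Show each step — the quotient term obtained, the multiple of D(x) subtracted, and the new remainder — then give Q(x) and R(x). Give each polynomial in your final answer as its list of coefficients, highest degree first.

Step 1: lead(−4x⁸ + 48x⁶ + 68x⁵ + 36x⁴ − 16x³ − 30x² + 11x + 16) ÷ lead(D) = −4x⁸ ÷ 2x² = −2x⁶. Subtract (−2x⁶)·D = −4x⁸ − 12x⁷ − 4x⁶. Remainder: 12x⁷ + 52x⁶ + 68x⁵ + 36x⁴ − 16x³ − 30x² + 11x + 16.
Step 2: lead(12x⁷ + 52x⁶ + 68x⁵ + 36x⁴ − 16x³ − 30x² + 11x + 16) ÷ lead(D) = 12x⁷ ÷ 2x² = 6x⁵. Subtract (6x⁵)·D = 12x⁷ + 36x⁶ + 12x⁵. Remainder: 16x⁶ + 56x⁵ + 36x⁴ − 16x³ − 30x² + 11x + 16.
Step 3: lead(16x⁶ + 56x⁵ + 36x⁴ − 16x³ − 30x² + 11x + 16) ÷ lead(D) = 16x⁶ ÷ 2x² = 8x⁴. Subtract (8x⁴)·D = 16x⁶ + 48x⁵ + 16x⁴. Remainder: 8x⁵ + 20x⁴ − 16x³ − 30x² + 11x + 16.
Step 4: lead(8x⁵ + 20x⁴ − 16x³ − 30x² + 11x + 16) ÷ lead(D) = 8x⁵ ÷ 2x² = 4x³. Subtract (4x³)·D = 8x⁵ + 24x⁴ + 8x³. Remainder: −4x⁴ − 24x³ − 30x² + 11x + 16.
Step 5: lead(−4x⁴ − 24x³ − 30x² + 11x + 16) ÷ lead(D) = −4x⁴ ÷ 2x² = −2x². Subtract (−2x²)·D = −4x⁴ − 12x³ − 4x². Remainder: −12x³ − 26x² + 11x + 16.
Step 6: lead(−12x³ − 26x² + 11x + 16) ÷ lead(D) = −12x³ ÷ 2x² = −6x. Subtract (−6x)·D = −12x³ − 36x² − 12x. Remainder: 10x² + 23x + 16.
Step 7: lead(10x² + 23x + 16) ÷ lead(D) = 10x² ÷ 2x² = 5. Subtract (5)·D = 10x² + 30x + 10. Remainder: −7x + 6.

Q = [-2, 6, 8, 4, -2, -6, 5]; R = [-7, 6]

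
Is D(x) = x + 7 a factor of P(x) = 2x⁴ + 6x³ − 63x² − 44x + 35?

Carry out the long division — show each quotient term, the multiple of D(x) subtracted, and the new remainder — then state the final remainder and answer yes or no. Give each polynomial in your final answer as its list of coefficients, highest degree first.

Step 1: lead(2x⁴ + 6x³ − 63x² − 44x + 35) ÷ lead(D) = 2x⁴ ÷ x = 2x³. Subtract (2x³)·D = 2x⁴ + 14x³. Remainder: −8x³ − 63x² − 44x + 35.
Step 2: lead(−8x³ − 63x² − 44x + 35) ÷ lead(D) = −8x³ ÷ x = −8x². Subtract (−8x²)·D = −8x³ − 56x². Remainder: −7x² − 44x + 35.
Step 3: lead(−7x² − 44x + 35) ÷ lead(D) = −7x² ÷ x = −7x. Subtract (−7x)·D = −7x² − 49x. Remainder: 5x + 35.
Step 4: lead(5x + 35) ÷ lead(D) = 5x ÷ x = 5. Subtract (5)·D = 5x + 35. Remainder: 0.

R = [0], so D(x) is a factor of P(x). yes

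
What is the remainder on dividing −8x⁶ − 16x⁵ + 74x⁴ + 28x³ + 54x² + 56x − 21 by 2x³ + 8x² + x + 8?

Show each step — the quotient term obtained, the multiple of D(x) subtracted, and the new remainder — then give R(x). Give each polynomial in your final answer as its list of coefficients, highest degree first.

R = [-1, 2, -5]

Step 1: lead(−8x⁶ − 16x⁵ + 74x⁴ + 28x³ + 54x² + 56x − 21) ÷ lead(D) = −8x⁶ ÷ 2x³ = −4x³. Subtract (−4x³)·D = −8x⁶ − 32x⁵ − 4x⁴ − 32x³. Remainder: 16x⁵ + 78x⁴ + 60x³ + 54x² + 56x − 21.
Step 2: lead(16x⁵ + 78x⁴ + 60x³ + 54x² + 56x − 21) ÷ lead(D) = 16x⁵ ÷ 2x³ = 8x². Subtract (8x²)·D = 16x⁵ + 64x⁴ + 8x³ + 64x². Remainder: 14x⁴ + 52x³ − 10x² + 56x − 21.
Step 3: lead(14x⁴ + 52x³ − 10x² + 56x − 21) ÷ lead(D) = 14x⁴ ÷ 2x³ = 7x. Subtract (7x)·D = 14x⁴ + 56x³ + 7x² + 56x. Remainder: −4x³ − 17x² − 21.
Step 4: lead(−4x³ − 17x² − 21) ÷ lead(D) = −4x³ ÷ 2x³ = −2. Subtract (−2)·D = −4x³ − 16x² − 2x − 16. Remainder: −x² + 2x − 5.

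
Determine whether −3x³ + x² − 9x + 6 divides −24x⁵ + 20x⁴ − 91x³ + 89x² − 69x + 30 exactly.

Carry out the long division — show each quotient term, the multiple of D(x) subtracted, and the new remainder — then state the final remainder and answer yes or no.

R(x) = 0, so D(x) is a factor of P(x). yes

Step 1: lead(−24x⁵ + 20x⁴ − 91x³ + 89x² − 69x + 30) ÷ lead(D) = −24x⁵ ÷ −3x³ = 8x². Subtract (8x²)·D = −24x⁵ + 8x⁴ − 72x³ + 48x². Remainder: 12x⁴ − 19x³ + 41x² − 69x + 30.
Step 2: lead(12x⁴ − 19x³ + 41x² − 69x + 30) ÷ lead(D) = 12x⁴ ÷ −3x³ = −4x. Subtract (−4x)·D = 12x⁴ − 4x³ + 36x² − 24x. Remainder: −15x³ + 5x² − 45x + 30.
Step 3: lead(−15x³ + 5x² − 45x + 30) ÷ lead(D) = −15x³ ÷ −3x³ = 5. Subtract (5)·D = −15x³ + 5x² − 45x + 30. Remainder: 0.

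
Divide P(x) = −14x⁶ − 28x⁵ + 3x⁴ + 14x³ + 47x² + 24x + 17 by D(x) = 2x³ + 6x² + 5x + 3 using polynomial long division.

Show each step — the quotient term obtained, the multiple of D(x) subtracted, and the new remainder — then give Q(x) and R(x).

Step 1: lead(−14x⁶ − 28x⁵ + 3x⁴ + 14x³ + 47x² + 24x + 17) ÷ lead(D) = −14x⁶ ÷ 2x³ = −7x³. Subtract (−7x³)·D = −14x⁶ − 42x⁵ − 35x⁴ − 21x³. Remainder: 14x⁵ + 38x⁴ + 35x³ + 47x² + 24x + 17.
Step 2: lead(14x⁵ + 38x⁴ + 35x³ + 47x² + 24x + 17) ÷ lead(D) = 14x⁵ ÷ 2x³ = 7x². Subtract (7x²)·D = 14x⁵ + 42x⁴ + 35x³ + 21x². Remainder: −4x⁴ + 26x² + 24x + 17.
Step 3: lead(−4x⁴ + 26x² + 24x + 17) ÷ lead(D) = −4x⁴ ÷ 2x³ = −2x. Subtract (−2x)·D = −4x⁴ − 12x³ − 10x² − 6x. Remainder: 12x³ + 36x² + 30x + 17.
Step 4: lead(12x³ + 36x² + 30x + 17) ÷ lead(D) = 12x³ ÷ 2x³ = 6. Subtract (6)·D = 12x³ + 36x² + 30x + 18. Remainder: −1.

Q(x) = −7x³ + 7x² − 2x + 6; R(x) = −1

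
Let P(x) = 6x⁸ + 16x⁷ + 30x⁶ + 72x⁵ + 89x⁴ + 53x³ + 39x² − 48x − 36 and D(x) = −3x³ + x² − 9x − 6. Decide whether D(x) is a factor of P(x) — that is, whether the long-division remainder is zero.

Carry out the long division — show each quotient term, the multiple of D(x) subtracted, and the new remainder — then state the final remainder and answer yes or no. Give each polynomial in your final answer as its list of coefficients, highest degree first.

R = [0], so D(x) is a factor of P(x). yes

Step 1: lead(6x⁸ + 16x⁷ + 30x⁶ + 72x⁵ + 89x⁴ + 53x³ + 39x² − 48x − 36) ÷ lead(D) = 6x⁸ ÷ −3x³ = −2x⁵. Subtract (−2x⁵)·D = 6x⁸ − 2x⁷ + 18x⁶ + 12x⁵. Remainder: 18x⁷ + 12x⁶ + 60x⁵ + 89x⁴ + 53x³ + 39x² − 48x − 36.
Step 2: lead(18x⁷ + 12x⁶ + 60x⁵ + 89x⁴ + 53x³ + 39x² − 48x − 36) ÷ lead(D) = 18x⁷ ÷ −3x³ = −6x⁴. Subtract (−6x⁴)·D = 18x⁷ − 6x⁶ + 54x⁵ + 36x⁴. Remainder: 18x⁶ + 6x⁵ + 53x⁴ + 53x³ + 39x² − 48x − 36.
Step 3: lead(18x⁶ + 6x⁵ + 53x⁴ + 53x³ + 39x² − 48x − 36) ÷ lead(D) = 18x⁶ ÷ −3x³ = −6x³. Subtract (−6x³)·D = 18x⁶ − 6x⁵ + 54x⁴ + 36x³. Remainder: 12x⁵ − x⁴ + 17x³ + 39x² − 48x − 36.
Step 4: lead(12x⁵ − x⁴ + 17x³ + 39x² − 48x − 36) ÷ lead(D) = 12x⁵ ÷ −3x³ = −4x². Subtract (−4x²)·D = 12x⁵ − 4x⁴ + 36x³ + 24x². Remainder: 3x⁴ − 19x³ + 15x² − 48x − 36.
Step 5: lead(3x⁴ − 19x³ + 15x² − 48x − 36) ÷ lead(D) = 3x⁴ ÷ −3x³ = −x. Subtract (−x)·D = 3x⁴ − x³ + 9x² + 6x. Remainder: −18x³ + 6x² − 54x − 36.
Step 6: lead(−18x³ + 6x² − 54x − 36) ÷ lead(D) = −18x³ ÷ −3x³ = 6. Subtract (6)·D = −18x³ + 6x² − 54x − 36. Remainder: 0.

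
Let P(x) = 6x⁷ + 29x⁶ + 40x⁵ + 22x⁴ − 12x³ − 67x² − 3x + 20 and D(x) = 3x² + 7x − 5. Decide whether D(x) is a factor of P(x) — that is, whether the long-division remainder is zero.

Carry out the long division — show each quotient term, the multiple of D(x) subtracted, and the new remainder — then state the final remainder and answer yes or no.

R(x) = 0, so D(x) is a factor of P(x). yes

Step 1: lead(6x⁷ + 29x⁶ + 40x⁵ + 22x⁴ − 12x³ − 67x² − 3x + 20) ÷ lead(D) = 6x⁷ ÷ 3x² = 2x⁵. Subtract (2x⁵)·D = 6x⁷ + 14x⁶ − 10x⁵. Remainder: 15x⁶ + 50x⁵ + 22x⁴ − 12x³ − 67x² − 3x + 20.
Step 2: lead(15x⁶ + 50x⁵ + 22x⁴ − 12x³ − 67x² − 3x + 20) ÷ lead(D) = 15x⁶ ÷ 3x² = 5x⁴. Subtract (5x⁴)·D = 15x⁶ + 35x⁵ − 25x⁴. Remainder: 15x⁵ + 47x⁴ − 12x³ − 67x² − 3x + 20.
Step 3: lead(15x⁵ + 47x⁴ − 12x³ − 67x² − 3x + 20) ÷ lead(D) = 15x⁵ ÷ 3x² = 5x³. Subtract (5x³)·D = 15x⁵ + 35x⁴ − 25x³. Remainder: 12x⁴ + 13x³ − 67x² − 3x + 20.
Step 4: lead(12x⁴ + 13x³ − 67x² − 3x + 20) ÷ lead(D) = 12x⁴ ÷ 3x² = 4x². Subtract (4x²)·D = 12x⁴ + 28x³ − 20x². Remainder: −15x³ − 47x² − 3x + 20.
Step 5: lead(−15x³ − 47x² − 3x + 20) ÷ lead(D) = −15x³ ÷ 3x² = −5x. Subtract (−5x)·D = −15x³ − 35x² + 25x. Remainder: −12x² − 28x + 20.
Step 6: lead(−12x² − 28x + 20) ÷ lead(D) = −12x² ÷ 3x² = −4. Subtract (−4)·D = −12x² − 28x + 20. Remainder: 0.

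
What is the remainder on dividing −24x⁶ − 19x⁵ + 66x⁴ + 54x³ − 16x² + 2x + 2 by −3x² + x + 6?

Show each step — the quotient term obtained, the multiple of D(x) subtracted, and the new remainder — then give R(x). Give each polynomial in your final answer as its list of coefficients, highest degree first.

Step 1: lead(−24x⁶ − 19x⁵ + 66x⁴ + 54x³ − 16x² + 2x + 2) ÷ lead(D) = −24x⁶ ÷ −3x² = 8x⁴. Subtract (8x⁴)·D = −24x⁶ + 8x⁵ + 48x⁴. Remainder: −27x⁵ + 18x⁴ + 54x³ − 16x² + 2x + 2.
Step 2: lead(−27x⁵ + 18x⁴ + 54x³ − 16x² + 2x + 2) ÷ lead(D) = −27x⁵ ÷ −3x² = 9x³. Subtract (9x³)·D = −27x⁵ + 9x⁴ + 54x³. Remainder: 9x⁴ − 16x² + 2x + 2.
Step 3: lead(9x⁴ − 16x² + 2x + 2) ÷ lead(D) = 9x⁴ ÷ −3x² = −3x². Subtract (−3x²)·D = 9x⁴ − 3x³ − 18x². Remainder: 3x³ + 2x² + 2x + 2.
Step 4: lead(3x³ + 2x² + 2x + 2) ÷ lead(D) = 3x³ ÷ −3x² = −x. Subtract (−x)·D = 3x³ − x² − 6x. Remainder: 3x² + 8x + 2.
Step 5: lead(3x² + 8x + 2) ÷ lead(D) = 3x² ÷ −3x² = −1. Subtract (−1)·D = 3x² − x − 6. Remainder: 9x + 8.

R = [9, 8]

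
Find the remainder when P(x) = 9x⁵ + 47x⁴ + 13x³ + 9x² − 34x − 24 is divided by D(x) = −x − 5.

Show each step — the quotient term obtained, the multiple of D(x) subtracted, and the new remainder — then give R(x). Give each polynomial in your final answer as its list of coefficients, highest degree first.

R = [-4]

Step 1: lead(9x⁵ + 47x⁴ + 13x³ + 9x² − 34x − 24) ÷ lead(D) = 9x⁵ ÷ −x = −9x⁴. Subtract (−9x⁴)·D = 9x⁵ + 45x⁴. Remainder: 2x⁴ + 13x³ + 9x² − 34x − 24.
Step 2: lead(2x⁴ + 13x³ + 9x² − 34x − 24) ÷ lead(D) = 2x⁴ ÷ −x = −2x³. Subtract (−2x³)·D = 2x⁴ + 10x³. Remainder: 3x³ + 9x² − 34x − 24.
Step 3: lead(3x³ + 9x² − 34x − 24) ÷ lead(D) = 3x³ ÷ −x = −3x². Subtract (−3x²)·D = 3x³ + 15x². Remainder: −6x² − 34x − 24.
Step 4: lead(−6x² − 34x − 24) ÷ lead(D) = −6x² ÷ −x = 6x. Subtract (6x)·D = −6x² − 30x. Remainder: −4x − 24.
Step 5: lead(−4x − 24) ÷ lead(D) = −4x ÷ −x = 4. Subtract (4)·D = −4x − 20. Remainder: −4.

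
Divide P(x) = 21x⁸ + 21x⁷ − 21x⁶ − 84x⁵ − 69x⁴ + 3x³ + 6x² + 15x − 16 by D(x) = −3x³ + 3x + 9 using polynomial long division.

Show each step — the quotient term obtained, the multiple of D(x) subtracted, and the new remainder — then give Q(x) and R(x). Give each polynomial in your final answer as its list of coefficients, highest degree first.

Step 1: lead(21x⁸ + 21x⁷ − 21x⁶ − 84x⁵ − 69x⁴ + 3x³ + 6x² + 15x − 16) ÷ lead(D) = 21x⁸ ÷ −3x³ = −7x⁵. Subtract (−7x⁵)·D = 21x⁸ − 21x⁶ − 63x⁵. Remainder: 21x⁷ − 21x⁵ − 69x⁴ + 3x³ + 6x² + 15x − 16.
Step 2: lead(21x⁷ − 21x⁵ − 69x⁴ + 3x³ + 6x² + 15x − 16) ÷ lead(D) = 21x⁷ ÷ −3x³ = −7x⁴. Subtract (−7x⁴)·D = 21x⁷ − 21x⁵ − 63x⁴. Remainder: −6x⁴ + 3x³ + 6x² + 15x − 16.
Step 3: lead(−6x⁴ + 3x³ + 6x² + 15x − 16) ÷ lead(D) = −6x⁴ ÷ −3x³ = 2x. Subtract (2x)·D = −6x⁴ + 6x² + 18x. Remainder: 3x³ − 3x − 16.
Step 4: lead(3x³ − 3x − 16) ÷ lead(D) = 3x³ ÷ −3x³ = −1. Subtract (−1)·D = 3x³ − 3x − 9. Remainder: −7.

Q = [-7, -7, 0, 0, 2, -1]; R = [-7]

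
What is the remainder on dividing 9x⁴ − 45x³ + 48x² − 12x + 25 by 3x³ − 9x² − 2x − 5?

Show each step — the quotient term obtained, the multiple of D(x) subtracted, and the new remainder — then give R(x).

Step 1: lead(9x⁴ − 45x³ + 48x² − 12x + 25) ÷ lead(D) = 9x⁴ ÷ 3x³ = 3x. Subtract (3x)·D = 9x⁴ − 27x³ − 6x² − 15x. Remainder: −18x³ + 54x² + 3x + 25.
Step 2: lead(−18x³ + 54x² + 3x + 25) ÷ lead(D) = −18x³ ÷ 3x³ = −6. Subtract (−6)·D = −18x³ + 54x² + 12x + 30. Remainder: −9x − 5.

R(x) = −9x − 5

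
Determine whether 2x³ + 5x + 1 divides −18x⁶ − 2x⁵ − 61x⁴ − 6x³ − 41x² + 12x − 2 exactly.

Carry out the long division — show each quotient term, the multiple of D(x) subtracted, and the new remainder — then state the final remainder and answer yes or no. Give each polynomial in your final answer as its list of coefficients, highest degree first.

R = [-6], so D(x) is not a factor of P(x). no

Step 1: lead(−18x⁶ − 2x⁵ − 61x⁴ − 6x³ − 41x² + 12x − 2) ÷ lead(D) = −18x⁶ ÷ 2x³ = −9x³. Subtract (−9x³)·D = −18x⁶ − 45x⁴ − 9x³. Remainder: −2x⁵ − 16x⁴ + 3x³ − 41x² + 12x − 2.
Step 2: lead(−2x⁵ − 16x⁴ + 3x³ − 41x² + 12x − 2) ÷ lead(D) = −2x⁵ ÷ 2x³ = −x². Subtract (−x²)·D = −2x⁵ − 5x³ − x². Remainder: −16x⁴ + 8x³ − 40x² + 12x − 2.
Step 3: lead(−16x⁴ + 8x³ − 40x² + 12x − 2) ÷ lead(D) = −16x⁴ ÷ 2x³ = −8x. Subtract (−8x)·D = −16x⁴ − 40x² − 8x. Remainder: 8x³ + 20x − 2.
Step 4: lead(8x³ + 20x − 2) ÷ lead(D) = 8x³ ÷ 2x³ = 4. Subtract (4)·D = 8x³ + 20x + 4. Remainder: −6.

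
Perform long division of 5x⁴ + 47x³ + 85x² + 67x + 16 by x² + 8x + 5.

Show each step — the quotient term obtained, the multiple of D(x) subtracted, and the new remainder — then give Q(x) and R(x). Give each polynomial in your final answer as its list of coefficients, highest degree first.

Q = [5, 7, 4]; R = [-4]

Step 1: lead(5x⁴ + 47x³ + 85x² + 67x + 16) ÷ lead(D) = 5x⁴ ÷ x² = 5x². Subtract (5x²)·D = 5x⁴ + 40x³ + 25x². Remainder: 7x³ + 60x² + 67x + 16.
Step 2: lead(7x³ + 60x² + 67x + 16) ÷ lead(D) = 7x³ ÷ x² = 7x. Subtract (7x)·D = 7x³ + 56x² + 35x. Remainder: 4x² + 32x + 16.
Step 3: lead(4x² + 32x + 16) ÷ lead(D) = 4x² ÷ x² = 4. Subtract (4)·D = 4x² + 32x + 20. Remainder: −4.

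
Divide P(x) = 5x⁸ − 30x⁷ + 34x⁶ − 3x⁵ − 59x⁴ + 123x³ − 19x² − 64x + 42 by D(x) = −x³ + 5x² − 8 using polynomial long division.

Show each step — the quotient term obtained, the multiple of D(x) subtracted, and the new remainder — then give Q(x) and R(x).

Q(x) = −5x⁵ + 5x⁴ − 9x³ − 2x² + 9x − 6; R(x) = −5x² + 8x − 6

Step 1: lead(5x⁸ − 30x⁷ + 34x⁶ − 3x⁵ − 59x⁴ + 123x³ − 19x² − 64x + 42) ÷ lead(D) = 5x⁸ ÷ −x³ = −5x⁵. Subtract (−5x⁵)·D = 5x⁸ − 25x⁷ + 40x⁵. Remainder: −5x⁷ + 34x⁶ − 43x⁵ − 59x⁴ + 123x³ − 19x² − 64x + 42.
Step 2: lead(−5x⁷ + 34x⁶ − 43x⁵ − 59x⁴ + 123x³ − 19x² − 64x + 42) ÷ lead(D) = −5x⁷ ÷ −x³ = 5x⁴. Subtract (5x⁴)·D = −5x⁷ + 25x⁶ − 40x⁴. Remainder: 9x⁶ − 43x⁵ − 19x⁴ + 123x³ − 19x² − 64x + 42.
Step 3: lead(9x⁶ − 43x⁵ − 19x⁴ + 123x³ − 19x² − 64x + 42) ÷ lead(D) = 9x⁶ ÷ −x³ = −9x³. Subtract (−9x³)·D = 9x⁶ − 45x⁵ + 72x³. Remainder: 2x⁵ − 19x⁴ + 51x³ − 19x² − 64x + 42.
Step 4: lead(2x⁵ − 19x⁴ + 51x³ − 19x² − 64x + 42) ÷ lead(D) = 2x⁵ ÷ −x³ = −2x². Subtract (−2x²)·D = 2x⁵ − 10x⁴ + 16x². Remainder: −9x⁴ + 51x³ − 35x² − 64x + 42.
Step 5: lead(−9x⁴ + 51x³ − 35x² − 64x + 42) ÷ lead(D) = −9x⁴ ÷ −x³ = 9x. Subtract (9x)·D = −9x⁴ + 45x³ − 72x. Remainder: 6x³ − 35x² + 8x + 42.
Step 6: lead(6x³ − 35x² + 8x + 42) ÷ lead(D) = 6x³ ÷ −x³ = −6. Subtract (−6)·D = 6x³ − 30x² + 48. Remainder: −5x² + 8x − 6.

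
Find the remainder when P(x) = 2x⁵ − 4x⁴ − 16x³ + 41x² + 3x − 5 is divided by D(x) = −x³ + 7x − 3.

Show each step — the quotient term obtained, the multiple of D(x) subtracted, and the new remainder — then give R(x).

Step 1: lead(2x⁵ − 4x⁴ − 16x³ + 41x² + 3x − 5) ÷ lead(D) = 2x⁵ ÷ −x³ = −2x². Subtract (−2x²)·D = 2x⁵ − 14x³ + 6x². Remainder: −4x⁴ − 2x³ + 35x² + 3x − 5.
Step 2: lead(−4x⁴ − 2x³ + 35x² + 3x − 5) ÷ lead(D) = −4x⁴ ÷ −x³ = 4x. Subtract (4x)·D = −4x⁴ + 28x² − 12x. Remainder: −2x³ + 7x² + 15x − 5.
Step 3: lead(−2x³ + 7x² + 15x − 5) ÷ lead(D) = −2x³ ÷ −x³ = 2. Subtract (2)·D = −2x³ + 14x − 6. Remainder: 7x² + x + 1.

R(x) = 7x² + x + 1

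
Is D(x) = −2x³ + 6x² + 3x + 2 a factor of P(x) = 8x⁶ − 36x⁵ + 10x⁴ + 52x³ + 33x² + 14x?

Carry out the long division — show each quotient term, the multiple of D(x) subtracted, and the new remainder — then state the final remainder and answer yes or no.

Step 1: lead(8x⁶ − 36x⁵ + 10x⁴ + 52x³ + 33x² + 14x) ÷ lead(D) = 8x⁶ ÷ −2x³ = −4x³. Subtract (−4x³)·D = 8x⁶ − 24x⁵ − 12x⁴ − 8x³. Remainder: −12x⁵ + 22x⁴ + 60x³ + 33x² + 14x.
Step 2: lead(−12x⁵ + 22x⁴ + 60x³ + 33x² + 14x) ÷ lead(D) = −12x⁵ ÷ −2x³ = 6x². Subtract (6x²)·D = −12x⁵ + 36x⁴ + 18x³ + 12x². Remainder: −14x⁴ + 42x³ + 21x² + 14x.
Step 3: lead(−14x⁴ + 42x³ + 21x² + 14x) ÷ lead(D) = −14x⁴ ÷ −2x³ = 7x. Subtract (7x)·D = −14x⁴ + 42x³ + 21x² + 14x. Remainder: 0.

R(x) = 0, so D(x) is a factor of P(x). yes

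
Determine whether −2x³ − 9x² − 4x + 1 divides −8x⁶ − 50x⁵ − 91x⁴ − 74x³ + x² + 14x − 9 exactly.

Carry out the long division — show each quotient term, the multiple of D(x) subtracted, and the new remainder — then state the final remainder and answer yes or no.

Step 1: lead(−8x⁶ − 50x⁵ − 91x⁴ − 74x³ + x² + 14x − 9) ÷ lead(D) = −8x⁶ ÷ −2x³ = 4x³. Subtract (4x³)·D = −8x⁶ − 36x⁵ − 16x⁴ + 4x³. Remainder: −14x⁵ − 75x⁴ − 78x³ + x² + 14x − 9.
Step 2: lead(−14x⁵ − 75x⁴ − 78x³ + x² + 14x − 9) ÷ lead(D) = −14x⁵ ÷ −2x³ = 7x². Subtract (7x²)·D = −14x⁵ − 63x⁴ − 28x³ + 7x². Remainder: −12x⁴ − 50x³ − 6x² + 14x − 9.
Step 3: lead(−12x⁴ − 50x³ − 6x² + 14x − 9) ÷ lead(D) = −12x⁴ ÷ −2x³ = 6x. Subtract (6x)·D = −12x⁴ − 54x³ − 24x² + 6x. Remainder: 4x³ + 18x² + 8x − 9.
Step 4: lead(4x³ + 18x² + 8x − 9) ÷ lead(D) = 4x³ ÷ −2x³ = −2. Subtract (−2)·D = 4x³ + 18x² + 8x − 2. Remainder: −7.

R(x) = −7, so D(x) is not a factor of P(x). no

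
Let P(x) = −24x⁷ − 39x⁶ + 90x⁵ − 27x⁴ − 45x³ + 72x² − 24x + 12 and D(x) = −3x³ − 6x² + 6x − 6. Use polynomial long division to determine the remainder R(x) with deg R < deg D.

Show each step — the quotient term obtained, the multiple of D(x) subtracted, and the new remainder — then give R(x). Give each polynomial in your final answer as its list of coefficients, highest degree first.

Step 1: lead(−24x⁷ − 39x⁶ + 90x⁵ − 27x⁴ − 45x³ + 72x² − 24x + 12) ÷ lead(D) = −24x⁷ ÷ −3x³ = 8x⁴. Subtract (8x⁴)·D = −24x⁷ − 48x⁶ + 48x⁵ − 48x⁴. Remainder: 9x⁶ + 42x⁵ + 21x⁴ − 45x³ + 72x² − 24x + 12.
Step 2: lead(9x⁶ + 42x⁵ + 21x⁴ − 45x³ + 72x² − 24x + 12) ÷ lead(D) = 9x⁶ ÷ −3x³ = −3x³. Subtract (−3x³)·D = 9x⁶ + 18x⁵ − 18x⁴ + 18x³. Remainder: 24x⁵ + 39x⁴ − 63x³ + 72x² − 24x + 12.
Step 3: lead(24x⁵ + 39x⁴ − 63x³ + 72x² − 24x + 12) ÷ lead(D) = 24x⁵ ÷ −3x³ = −8x². Subtract (−8x²)·D = 24x⁵ + 48x⁴ − 48x³ + 48x². Remainder: −9x⁴ − 15x³ + 24x² − 24x + 12.
Step 4: lead(−9x⁴ − 15x³ + 24x² − 24x + 12) ÷ lead(D) = −9x⁴ ÷ −3x³ = 3x. Subtract (3x)·D = −9x⁴ − 18x³ + 18x² − 18x. Remainder: 3x³ + 6x² − 6x + 12.
Step 5: lead(3x³ + 6x² − 6x + 12) ÷ lead(D) = 3x³ ÷ −3x³ = −1. Subtract (−1)·D = 3x³ + 6x² − 6x + 6. Remainder: 6.

R = [6]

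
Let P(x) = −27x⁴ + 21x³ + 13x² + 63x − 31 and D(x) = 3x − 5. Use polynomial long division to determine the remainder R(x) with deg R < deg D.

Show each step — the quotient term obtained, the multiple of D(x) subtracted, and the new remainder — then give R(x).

R(x) = −1

Step 1: lead(−27x⁴ + 21x³ + 13x² + 63x − 31) ÷ lead(D) = −27x⁴ ÷ 3x = −9x³. Subtract (−9x³)·D = −27x⁴ + 45x³. Remainder: −24x³ + 13x² + 63x − 31.
Step 2: lead(−24x³ + 13x² + 63x − 31) ÷ lead(D) = −24x³ ÷ 3x = −8x². Subtract (−8x²)·D = −24x³ + 40x². Remainder: −27x² + 63x − 31.
Step 3: lead(−27x² + 63x − 31) ÷ lead(D) = −27x² ÷ 3x = −9x. Subtract (−9x)·D = −27x² + 45x. Remainder: 18x − 31.
Step 4: lead(18x − 31) ÷ lead(D) = 18x ÷ 3x = 6. Subtract (6)·D = 18x − 30. Remainder: −1.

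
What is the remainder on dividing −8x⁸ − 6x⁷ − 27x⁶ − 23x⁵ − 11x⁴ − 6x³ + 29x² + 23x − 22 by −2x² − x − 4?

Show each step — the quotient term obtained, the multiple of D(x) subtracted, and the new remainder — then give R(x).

R(x) = −2

Step 1: lead(−8x⁸ − 6x⁷ − 27x⁶ − 23x⁵ − 11x⁴ − 6x³ + 29x² + 23x − 22) ÷ lead(D) = −8x⁸ ÷ −2x² = 4x⁶. Subtract (4x⁶)·D = −8x⁸ − 4x⁷ − 16x⁶. Remainder: −2x⁷ − 11x⁶ − 23x⁵ − 11x⁴ − 6x³ + 29x² + 23x − 22.
Step 2: lead(−2x⁷ − 11x⁶ − 23x⁵ − 11x⁴ − 6x³ + 29x² + 23x − 22) ÷ lead(D) = −2x⁷ ÷ −2x² = x⁵. Subtract (x⁵)·D = −2x⁷ − x⁶ − 4x⁵. Remainder: −10x⁶ − 19x⁵ − 11x⁴ − 6x³ + 29x² + 23x − 22.
Step 3: lead(−10x⁶ − 19x⁵ − 11x⁴ − 6x³ + 29x² + 23x − 22) ÷ lead(D) = −10x⁶ ÷ −2x² = 5x⁴. Subtract (5x⁴)·D = −10x⁶ − 5x⁵ − 20x⁴. Remainder: −14x⁵ + 9x⁴ − 6x³ + 29x² + 23x − 22.
Step 4: lead(−14x⁵ + 9x⁴ − 6x³ + 29x² + 23x − 22) ÷ lead(D) = −14x⁵ ÷ −2x² = 7x³. Subtract (7x³)·D = −14x⁵ − 7x⁴ − 28x³. Remainder: 16x⁴ + 22x³ + 29x² + 23x − 22.
Step 5: lead(16x⁴ + 22x³ + 29x² + 23x − 22) ÷ lead(D) = 16x⁴ ÷ −2x² = −8x². Subtract (−8x²)·D = 16x⁴ + 8x³ + 32x². Remainder: 14x³ − 3x² + 23x − 22.
Step 6: lead(14x³ − 3x² + 23x − 22) ÷ lead(D) = 14x³ ÷ −2x² = −7x. Subtract (−7x)·D = 14x³ + 7x² + 28x. Remainder: −10x² − 5x − 22.
Step 7: lead(−10x² − 5x − 22) ÷ lead(D) = −10x² ÷ −2x² = 5. Subtract (5)·D = −10x² − 5x − 20. Remainder: −2.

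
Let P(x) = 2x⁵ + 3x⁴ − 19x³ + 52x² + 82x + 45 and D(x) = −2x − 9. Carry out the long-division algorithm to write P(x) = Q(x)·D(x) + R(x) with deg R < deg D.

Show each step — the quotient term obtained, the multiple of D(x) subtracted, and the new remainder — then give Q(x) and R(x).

Step 1: lead(2x⁵ + 3x⁴ − 19x³ + 52x² + 82x + 45) ÷ lead(D) = 2x⁵ ÷ −2x = −x⁴. Subtract (−x⁴)·D = 2x⁵ + 9x⁴. Remainder: −6x⁴ − 19x³ + 52x² + 82x + 45.
Step 2: lead(−6x⁴ − 19x³ + 52x² + 82x + 45) ÷ lead(D) = −6x⁴ ÷ −2x = 3x³. Subtract (3x³)·D = −6x⁴ − 27x³. Remainder: 8x³ + 52x² + 82x + 45.
Step 3: lead(8x³ + 52x² + 82x + 45) ÷ lead(D) = 8x³ ÷ −2x = −4x². Subtract (−4x²)·D = 8x³ + 36x². Remainder: 16x² + 82x + 45.
Step 4: lead(16x² + 82x + 45) ÷ lead(D) = 16x² ÷ −2x = −8x. Subtract (−8x)·D = 16x² + 72x. Remainder: 10x + 45.
Step 5: lead(10x + 45) ÷ lead(D) = 10x ÷ −2x = −5. Subtract (−5)·D = 10x + 45. Remainder: 0.

Q(x) = −x⁴ + 3x³ − 4x² − 8x − 5; R(x) = 0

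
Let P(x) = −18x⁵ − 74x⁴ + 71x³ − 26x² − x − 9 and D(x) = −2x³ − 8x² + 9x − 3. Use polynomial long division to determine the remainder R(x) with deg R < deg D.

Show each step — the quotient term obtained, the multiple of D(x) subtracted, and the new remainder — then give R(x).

Step 1: lead(−18x⁵ − 74x⁴ + 71x³ − 26x² − x − 9) ÷ lead(D) = −18x⁵ ÷ −2x³ = 9x². Subtract (9x²)·D = −18x⁵ − 72x⁴ + 81x³ − 27x². Remainder: −2x⁴ − 10x³ + x² − x − 9.
Step 2: lead(−2x⁴ − 10x³ + x² − x − 9) ÷ lead(D) = −2x⁴ ÷ −2x³ = x. Subtract (x)·D = −2x⁴ − 8x³ + 9x² − 3x. Remainder: −2x³ − 8x² + 2x − 9.
Step 3: lead(−2x³ − 8x² + 2x − 9) ÷ lead(D) = −2x³ ÷ −2x³ = 1. Subtract (1)·D = −2x³ − 8x² + 9x − 3. Remainder: −7x − 6.

R(x) = −7x − 6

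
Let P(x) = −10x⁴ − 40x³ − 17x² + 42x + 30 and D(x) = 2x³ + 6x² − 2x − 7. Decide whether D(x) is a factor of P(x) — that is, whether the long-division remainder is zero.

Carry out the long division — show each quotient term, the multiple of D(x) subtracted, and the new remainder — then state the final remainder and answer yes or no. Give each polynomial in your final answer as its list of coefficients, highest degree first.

Step 1: lead(−10x⁴ − 40x³ − 17x² + 42x + 30) ÷ lead(D) = −10x⁴ ÷ 2x³ = −5x. Subtract (−5x)·D = −10x⁴ − 30x³ + 10x² + 35x. Remainder: −10x³ − 27x² + 7x + 30.
Step 2: lead(−10x³ − 27x² + 7x + 30) ÷ lead(D) = −10x³ ÷ 2x³ = −5. Subtract (−5)·D = −10x³ − 30x² + 10x + 35. Remainder: 3x² − 3x − 5.

R = [3, -3, -5], so D(x) is not a factor of P(x). no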